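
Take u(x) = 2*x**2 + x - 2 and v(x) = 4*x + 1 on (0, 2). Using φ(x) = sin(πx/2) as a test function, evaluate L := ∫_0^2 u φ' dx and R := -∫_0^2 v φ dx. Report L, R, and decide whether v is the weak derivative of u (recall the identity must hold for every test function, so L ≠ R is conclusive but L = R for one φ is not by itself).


LHS = -20/π, RHS = -20/π. Yes, v = u' weakly.

u(x) = 2*x**2 + x - 2, classical derivative u'(x) = 4*x + 1.
φ(x) = sin(πx/2), so φ'(x) = π*cos(π*x/2)/2.
Note φ(0) = φ(2) = 0, so the boundary term u·φ vanishes.
LHS = ∫_0^2 u(x) φ'(x) dx = ∫_0^2 (π*x^2*cos(π*x/2) + π*x*cos(π*x/2)/2 - π*cos(π*x/2)) dx. Term by term:
  ∫_0^2 -π*cos(π*x/2) dx = 0;  ∫_0^2 π*x^2*cos(π*x/2) dx = -16/π;  ∫_0^2 π*x*cos(π*x/2)/2 dx = -4/π.
Sum: 0 − 16/π − 4/π = -20/π.
So LHS = -20/π.
∫_0^2 v(x) φ(x) dx = ∫_0^2 (4*x*sin(π*x/2) + sin(π*x/2)) dx. Term by term:
  ∫_0^2 4*x*sin(π*x/2) dx = 16/π;  ∫_0^2 sin(π*x/2) dx = 4/π.
Sum: 16/π + 4/π = 20/π.
So RHS = -∫_0^2 v(x) φ(x) dx = -20/π.
LHS = RHS, so the identity holds for this test φ.
Moreover u is smooth here and v(x) = u'(x) = 4*x + 1 pointwise, so the identity holds for every test function. Hence v is the weak derivative of u.


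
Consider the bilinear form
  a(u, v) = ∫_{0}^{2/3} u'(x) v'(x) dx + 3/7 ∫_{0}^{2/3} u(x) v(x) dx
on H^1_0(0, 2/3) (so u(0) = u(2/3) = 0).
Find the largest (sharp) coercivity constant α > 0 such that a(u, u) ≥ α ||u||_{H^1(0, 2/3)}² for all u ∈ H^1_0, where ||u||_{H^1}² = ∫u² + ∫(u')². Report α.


α = 3*(4 + 21*π^2)/(7*(4 + 9*π^2))

Coercivity of a(·,·) on H^1_0(0, 2/3) means a(u, u) ≥ α ||u||_{H^1}² for every u ∈ H^1_0.
The interval has length L = 2/3, and Poincaré/coercivity depend only on L. Here a(u, u) = ∫(u')² + (3/7)·∫u².
Here 0 < c = 3/7 < 1. The condition a(u,u) ≥ α||u||_{H^1}² reads (1−α)∫(u')² ≥ (α−c)∫u². Any admissible α is ≤ 1 (rapidly oscillating u have ∫u²/∫(u')² → 0), and α = 1 would force 0 ≥ (1−c)∫u², impossible since c < 1; so 1−α > 0. By the sharp Poincaré inequality on H^1_0 of an interval of length L, ∫(u')² ≥ (π/L)²∫u² with equality for the first sine mode sin(π(x−x₀)/L) (x₀ the left endpoint), so the inequality holds for all u iff (1−α)(π/L)² ≥ α − c, i.e. α ≤ ((π/L)² + c)/((π/L)² + 1) = (1 + c(L/π)²)/(1 + (L/π)²). With (π/L)² = 9*π^2/4 and c = 3/7, the largest admissible constant is α = ((π/L)² + c)/((π/L)² + 1).
Simplifying, α = 3*(4 + 21*π^2)/(7*(4 + 9*π^2)).


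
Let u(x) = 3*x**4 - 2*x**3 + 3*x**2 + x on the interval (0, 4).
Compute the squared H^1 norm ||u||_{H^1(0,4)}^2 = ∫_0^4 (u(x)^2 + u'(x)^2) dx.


||u||_{H^1}^2 = 10201972/21

The H^1 norm (squared) on an interval (0, L) is
  ||u||_{H^1}^2 = ∫_0^L u(x)^2 dx + ∫_0^L u'(x)^2 dx.
Compute u'(x) = 12*x**3 - 6*x**2 + 6*x + 1.
Then u(x)^2 = 9*x**8 - 12*x**7 + 22*x**6 - 6*x**5 + 5*x**4 + 6*x**3 + x**2 and u'(x)^2 = 144*x**6 - 144*x**5 + 180*x**4 - 48*x**3 + 24*x**2 + 12*x + 1.
Integrate each monomial from 0 to 4 using ∫_0^4 c·x^n dx = c·4^(n+1)/(n+1):
  ∫_0^4 u(x)^2 dx = ∫_0^4 (9*x^8 - 12*x^7 + 22*x^6 - 6*x^5 + 5*x^4 + 6*x^3 + x^2) dx. Term by term:
    ∫_0^4 9*x^8 dx = 262144;  ∫_0^4 -12*x^7 dx = -98304;  ∫_0^4 22*x^6 dx = 360448/7;
    ∫_0^4 -6*x^5 dx = -4096;  ∫_0^4 5*x^4 dx = 1024;  ∫_0^4 6*x^3 dx = 384;
    ∫_0^4 x^2 dx = 64/3.
  Sum: 262144 − 98304 + 360448/7 − 4096 + 1024 + 384 + 64/3 = 4465984/21.
  ∫_0^4 u'(x)^2 dx = ∫_0^4 (144*x^6 - 144*x^5 + 180*x^4 - 48*x^3 + 24*x^2 + 12*x + 1) dx. Term by term:
    ∫_0^4 144*x^6 dx = 2359296/7;  ∫_0^4 -144*x^5 dx = -98304;  ∫_0^4 180*x^4 dx = 36864;
    ∫_0^4 -48*x^3 dx = -3072;  ∫_0^4 24*x^2 dx = 512;  ∫_0^4 12*x dx = 96;
    ∫_0^4 1 dx = 4.
  Sum: 2359296/7 − 98304 + 36864 − 3072 + 512 + 96 + 4 = 1911996/7.
Adding: ||u||_{H^1}^2 = 4465984/21 + 1911996/7 = 10201972/21.


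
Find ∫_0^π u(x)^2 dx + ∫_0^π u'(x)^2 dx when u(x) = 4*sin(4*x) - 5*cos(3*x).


||u||_{H^1(0,π)}^2 = -3200/7 + 261*π

u'(x) = 15*sin(3*x) + 16*cos(4*x).
Expand u² and (u')² and integrate term by term on (0, π), using: for integers n ≥ 1, ∫_0^π sin²(nx) dx = ∫_0^π cos²(nx) dx = π/2; for n ≠ n', ∫_0^π sin(nx)sin(n'x) dx = ∫_0^π cos(nx)cos(n'x) dx = 0; and by product-to-sum, ∫_0^π sin(nx)cos(n'x) dx = ½∫_0^π [sin((n+n')x) + sin((n−n')x)] dx, which is 0 when n+n' is even and 2n/(n²−n'²) when n+n' is odd (it need not vanish on (0, π)).
  u² squared terms: (-5)²·∫cos(3x)² dx = 25·π/2 = 25*π/2;  (4)²·∫sin(4x)² dx = 16·π/2 = 8*π.
  u² cross terms: 2·(-5)·(4)·∫cos(3x)·sin(4x) dx = -40·(8/7) = -320/7.
  So ∫_0^π u² dx = 25*π/2 + 8*π − 320/7 = -320/7 + 41*π/2.
  (u')² squared terms: (15)²·∫sin(3x)² dx = 225·π/2 = 225*π/2;  (16)²·∫cos(4x)² dx = 256·π/2 = 128*π.
  (u')² cross terms: 2·(15)·(16)·∫sin(3x)·cos(4x) dx = 480·(-6/7) = -2880/7.
  So ∫_0^π (u')² dx = 225*π/2 + 128*π − 2880/7 = -2880/7 + 481*π/2.
||u||_{H^1}^2 = (-320/7 + 41*π/2) + (-2880/7 + 481*π/2) = -3200/7 + 261*π.


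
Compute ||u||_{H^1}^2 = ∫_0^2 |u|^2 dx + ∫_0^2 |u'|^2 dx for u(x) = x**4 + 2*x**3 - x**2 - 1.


||u||_{H^1}^2 = 318454/315

The H^1 norm (squared) on an interval (0, L) is
  ||u||_{H^1}^2 = ∫_0^L u(x)^2 dx + ∫_0^L u'(x)^2 dx.
Compute u'(x) = 4*x**3 + 6*x**2 - 2*x.
Then u(x)^2 = x**8 + 4*x**7 + 2*x**6 - 4*x**5 - x**4 - 4*x**3 + 2*x**2 + 1 and u'(x)^2 = 16*x**6 + 48*x**5 + 20*x**4 - 24*x**3 + 4*x**2.
Integrate each monomial from 0 to 2 using ∫_0^2 c·x^n dx = c·2^(n+1)/(n+1):
  ∫_0^2 u(x)^2 dx = ∫_0^2 (x^8 + 4*x^7 + 2*x^6 - 4*x^5 - x^4 - 4*x^3 + 2*x^2 + 1) dx. Term by term:
    ∫_0^2 x^8 dx = 512/9;  ∫_0^2 4*x^7 dx = 128;  ∫_0^2 2*x^6 dx = 256/7;
    ∫_0^2 -4*x^5 dx = -128/3;  ∫_0^2 -x^4 dx = -32/5;  ∫_0^2 -4*x^3 dx = -16;
    ∫_0^2 2*x^2 dx = 16/3;  ∫_0^2 1 dx = 2.
  Sum: 512/9 + 128 + 256/7 − 128/3 − 32/5 − 16 + 16/3 + 2 = 51574/315.
  ∫_0^2 u'(x)^2 dx = ∫_0^2 (16*x^6 + 48*x^5 + 20*x^4 - 24*x^3 + 4*x^2) dx. Term by term:
    ∫_0^2 16*x^6 dx = 2048/7;  ∫_0^2 48*x^5 dx = 512;  ∫_0^2 20*x^4 dx = 128;
    ∫_0^2 -24*x^3 dx = -96;  ∫_0^2 4*x^2 dx = 32/3.
  Sum: 2048/7 + 512 + 128 − 96 + 32/3 = 17792/21.
Adding: ||u||_{H^1}^2 = 51574/315 + 17792/21 = 318454/315.


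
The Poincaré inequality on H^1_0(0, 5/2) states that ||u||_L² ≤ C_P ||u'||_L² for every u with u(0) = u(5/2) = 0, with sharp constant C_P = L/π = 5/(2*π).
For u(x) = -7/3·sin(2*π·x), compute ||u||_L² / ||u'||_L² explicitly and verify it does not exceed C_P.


||u||_L² / ||u'||_L² = 1/(2*π) < C_P = 5/(2*π).

u(x) = -7/3·sin(2*π·x), so u'(x) = -14*π*cos(2*π*x)/3.
Writing u(x) = A·sin(kπx/L) with A = -7/3 and k = 5, use ∫_0^L sin²(kπx/L) dx = L/2 and ∫_0^L cos²(kπx/L) dx = L/2.
u² = 49/9·sin²(2*π·x) and (u')² = 196*π^2/9·cos²(2*π·x), and each of sin², cos² integrates to L/2 = 5/4 over (0, 5/2).
∫_0^5/2 u² dx = 245/36, so ||u||_L² = 7*sqrt(5)/6.
∫_0^5/2 (u')² dx = 245*π^2/9, so ||u'||_L² = 7*sqrt(5)*π/3.
Ratio ||u||_L² / ||u'||_L² = 1/(2*π).
Sharp Poincaré constant on H^1_0(0, 5/2) is C_P = L/π = 5/(2*π), achieved by sin(2*π/5·x).
This is the k = 5 harmonic; the ratio L/(kπ) is strictly less than C_P = L/π, consistent with the sharp inequality ||u||_L² ≤ C_P ||u'||_L².


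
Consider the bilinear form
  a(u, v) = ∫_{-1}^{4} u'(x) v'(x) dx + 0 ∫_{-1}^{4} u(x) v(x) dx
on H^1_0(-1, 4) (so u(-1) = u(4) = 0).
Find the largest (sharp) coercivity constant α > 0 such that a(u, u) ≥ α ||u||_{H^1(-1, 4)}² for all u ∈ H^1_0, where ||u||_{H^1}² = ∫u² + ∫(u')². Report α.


α = π^2/(π^2 + 25)

Coercivity of a(·,·) on H^1_0(-1, 4) means a(u, u) ≥ α ||u||_{H^1}² for every u ∈ H^1_0.
The interval has length L = 5, and Poincaré/coercivity depend only on L. Here a(u, u) = ∫(u')² + (0)·∫u².
Here c = 0, so a(u,u) = ∫(u')² alone. The condition a(u,u) ≥ α||u||_{H^1}² reads (1−α)∫(u')² ≥ (α−c)∫u². Any admissible α is ≤ 1 (rapidly oscillating u have ∫u²/∫(u')² → 0), and α = 1 would force 0 ≥ (1−c)∫u², impossible since c < 1; so 1−α > 0. By the sharp Poincaré inequality on H^1_0 of an interval of length L, ∫(u')² ≥ (π/L)²∫u² with equality for the first sine mode sin(π(x−x₀)/L) (x₀ the left endpoint), so the inequality holds for all u iff (1−α)(π/L)² ≥ α − c, i.e. α ≤ ((π/L)² + c)/((π/L)² + 1) = (1 + c(L/π)²)/(1 + (L/π)²). (Direct route, valid since c ≤ 0: Poincaré gives c∫u² ≥ c(L/π)²∫(u')², so a(u,u) ≥ (1 + c(L/π)²)∫(u')², while ||u||_{H^1}² ≤ (1 + (L/π)²)∫(u')²; dividing yields the same α.) With (π/L)² = π^2/25 and c = 0, the largest admissible constant is α = ((π/L)² + c)/((π/L)² + 1).
Simplifying, α = π^2/(π^2 + 25).


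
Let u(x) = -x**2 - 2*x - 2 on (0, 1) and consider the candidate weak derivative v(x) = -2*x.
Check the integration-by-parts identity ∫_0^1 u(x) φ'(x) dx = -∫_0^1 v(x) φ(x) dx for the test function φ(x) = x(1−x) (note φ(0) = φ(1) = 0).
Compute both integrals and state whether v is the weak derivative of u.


LHS = 1/2, RHS = 1/6. No, v is not the weak derivative of u.

u(x) = -x**2 - 2*x - 2, classical derivative u'(x) = -2*x - 2.
φ(x) = x(1−x), so φ'(x) = 1 - 2*x.
Note φ(0) = φ(1) = 0, so the boundary term u·φ vanishes.
LHS = ∫_0^1 u(x) φ'(x) dx = ∫_0^1 (2*x^3 + 3*x^2 + 2*x - 2) dx. Term by term:
  ∫_0^1 2*x^3 dx = 1/2;  ∫_0^1 3*x^2 dx = 1;  ∫_0^1 2*x dx = 1;
  ∫_0^1 -2 dx = -2.
Sum: 1/2 + 1 + 1 − 2 = 1/2.
So LHS = 1/2.
∫_0^1 v(x) φ(x) dx = ∫_0^1 (2*x^3 - 2*x^2) dx. Term by term:
  ∫_0^1 2*x^3 dx = 1/2;  ∫_0^1 -2*x^2 dx = -2/3.
Sum: 1/2 − 2/3 = -1/6.
So RHS = -∫_0^1 v(x) φ(x) dx = 1/6.
LHS − RHS = 1/3 ≠ 0, so the identity fails.
(For a valid weak derivative the identity must hold for EVERY test function, in particular this one. The failure shows v is NOT the weak derivative of u.)
Correct weak derivative would be u'(x) = -2*x - 2.


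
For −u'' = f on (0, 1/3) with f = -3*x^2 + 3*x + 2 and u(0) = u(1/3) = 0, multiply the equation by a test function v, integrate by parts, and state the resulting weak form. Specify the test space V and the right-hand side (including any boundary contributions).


V = H^1_0(0, 1/3) (so v(0) = v(1/3) = 0); weak form: ∫_0^1/3 u'v' dx = ∫_0^1/3 (-3*x^2 + 3*x + 2) v dx for all v ∈ V.

Multiply both sides by a test function v and integrate from 0 to 1/3:
  ∫_0^1/3 −u''(x) v(x) dx = ∫_0^1/3 f(x) v(x) dx.
Integrate the LHS by parts once:
  ∫_0^1/3 −u'' v dx = −[u'(x) v(x)]_0^1/3 + ∫_0^1/3 u'(x) v'(x) dx.
Thus ∫_0^1/3 u'(x) v'(x) dx = ∫_0^1/3 f(x) v(x) dx + [u'(x) v(x)]_0^1/3.
Choose V so that boundary terms are either known or forced to vanish.
u is Dirichlet: u(0) = u(1/3) = 0. Let V = H^1_0(0, 1/3); then v(0) = v(1/3) = 0, and [u' v]_0^1/3 = 0.
Weak formulation: find u (satisfying any essential BC) such that ∫_0^1/3 u'(x) v'(x) dx = ∫_0^1/3 f v dx for all v ∈ V.
Substituting f(x) = -3*x^2 + 3*x + 2, the right-hand side is ∫_0^1/3 (-3*x^2 + 3*x + 2) v dx.


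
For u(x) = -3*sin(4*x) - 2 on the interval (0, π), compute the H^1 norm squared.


||u||_{H^1(0,π)}^2 = 161*π/2

u'(x) = -12*cos(4*x).
Expand u² and (u')² and integrate term by term on (0, π), using: for integers n ≥ 1, ∫_0^π sin²(nx) dx = ∫_0^π cos²(nx) dx = π/2; for n ≠ n', ∫_0^π sin(nx)sin(n'x) dx = ∫_0^π cos(nx)cos(n'x) dx = 0; and by product-to-sum, ∫_0^π sin(nx)cos(n'x) dx = ½∫_0^π [sin((n+n')x) + sin((n−n')x)] dx, which is 0 when n+n' is even and 2n/(n²−n'²) when n+n' is odd (it need not vanish on (0, π)). For the constant mode: ∫_0^π 1 dx = π, ∫_0^π cos(nx) dx = 0, ∫_0^π sin(nx) dx = (1−(−1)^n)/n.
  u² squared terms: (-2)²·∫1 dx = 4·π = 4*π;  (-3)²·∫sin(4x)² dx = 9·π/2 = 9*π/2.
  u² cross terms: 2·(-2)·(-3)·∫1·sin(4x) dx = 12·(0) = 0.
  So ∫_0^π u² dx = 4*π + 9*π/2 + 0 = 17*π/2.
  (u')² squared terms: (-12)²·∫cos(4x)² dx = 144·π/2 = 72*π.
  So ∫_0^π (u')² dx = 72*π.
||u||_{H^1}^2 = (17*π/2) + (72*π) = 161*π/2.


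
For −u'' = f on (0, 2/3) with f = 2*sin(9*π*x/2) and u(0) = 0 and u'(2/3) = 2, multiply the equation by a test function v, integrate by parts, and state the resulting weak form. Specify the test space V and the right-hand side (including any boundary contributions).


V = {v ∈ H^1(0, 2/3) : v(0) = 0} (test functions vanish at x = 0 where u is specified); weak form: ∫_0^2/3 u'v' dx = ∫_0^2/3 (2*sin(9*π*x/2)) v dx + 2·v(2/3) for all v ∈ V.

Multiply both sides by a test function v and integrate from 0 to 2/3:
  ∫_0^2/3 −u''(x) v(x) dx = ∫_0^2/3 f(x) v(x) dx.
Integrate the LHS by parts once:
  ∫_0^2/3 −u'' v dx = −[u'(x) v(x)]_0^2/3 + ∫_0^2/3 u'(x) v'(x) dx.
Thus ∫_0^2/3 u'(x) v'(x) dx = ∫_0^2/3 f(x) v(x) dx + [u'(x) v(x)]_0^2/3.
Choose V so that boundary terms are either known or forced to vanish.
Mixed BC: u(0) = 0 (Dirichlet) and u'(2/3) = 2 (Neumann). Define V = {v ∈ H^1(0, 2/3) : v(0) = 0}. Then [u' v]_0^2/3 = u'(2/3)·v(2/3) − u'(0)·0 = 2·v(2/3).
Weak formulation: find u (satisfying any essential BC) such that ∫_0^2/3 u'(x) v'(x) dx = ∫_0^2/3 f v dx + 2·v(2/3) for all v ∈ V (Dirichlet at 0 absorbed into V; Neumann datum at x = 2/3 contributes the boundary term).
Substituting f(x) = 2*sin(9*π*x/2), the right-hand side is ∫_0^2/3 (2*sin(9*π*x/2)) v dx + 2·v(2/3).


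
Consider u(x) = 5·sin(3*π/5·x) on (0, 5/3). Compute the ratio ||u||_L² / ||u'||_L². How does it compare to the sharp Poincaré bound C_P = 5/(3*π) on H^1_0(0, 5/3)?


||u||_L² / ||u'||_L² = 5/(3*π) = C_P.

u(x) = 5·sin(3*π/5·x), so u'(x) = 3*π*cos(3*π*x/5).
Writing u(x) = A·sin(kπx/L) with A = 5 and k = 1, use ∫_0^L sin²(kπx/L) dx = L/2 and ∫_0^L cos²(kπx/L) dx = L/2.
u² = 25·sin²(3*π/5·x) and (u')² = 9*π^2·cos²(3*π/5·x), and each of sin², cos² integrates to L/2 = 5/6 over (0, 5/3).
∫_0^5/3 u² dx = 125/6, so ||u||_L² = 5*sqrt(30)/6.
∫_0^5/3 (u')² dx = 15*π^2/2, so ||u'||_L² = sqrt(30)*π/2.
Ratio ||u||_L² / ||u'||_L² = 5/(3*π).
Sharp Poincaré constant on H^1_0(0, 5/3) is C_P = L/π = 5/(3*π), achieved by sin(3*π/5·x).
This is the k = 1 eigenfunction (up to amplitude), so the ratio equals the sharp Poincaré constant exactly.


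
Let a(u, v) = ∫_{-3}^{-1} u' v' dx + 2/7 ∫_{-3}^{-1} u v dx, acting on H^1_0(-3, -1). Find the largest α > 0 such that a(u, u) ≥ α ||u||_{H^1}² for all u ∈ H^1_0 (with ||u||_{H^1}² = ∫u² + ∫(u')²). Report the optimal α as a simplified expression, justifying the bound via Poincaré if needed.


α = (8/7 + π^2)/(4 + π^2)

Coercivity of a(·,·) on H^1_0(-3, -1) means a(u, u) ≥ α ||u||_{H^1}² for every u ∈ H^1_0.
The interval has length L = 2, and Poincaré/coercivity depend only on L. Here a(u, u) = ∫(u')² + (2/7)·∫u².
Here 0 < c = 2/7 < 1. The condition a(u,u) ≥ α||u||_{H^1}² reads (1−α)∫(u')² ≥ (α−c)∫u². Any admissible α is ≤ 1 (rapidly oscillating u have ∫u²/∫(u')² → 0), and α = 1 would force 0 ≥ (1−c)∫u², impossible since c < 1; so 1−α > 0. By the sharp Poincaré inequality on H^1_0 of an interval of length L, ∫(u')² ≥ (π/L)²∫u² with equality for the first sine mode sin(π(x−x₀)/L) (x₀ the left endpoint), so the inequality holds for all u iff (1−α)(π/L)² ≥ α − c, i.e. α ≤ ((π/L)² + c)/((π/L)² + 1) = (1 + c(L/π)²)/(1 + (L/π)²). With (π/L)² = π^2/4 and c = 2/7, the largest admissible constant is α = ((π/L)² + c)/((π/L)² + 1).
Simplifying, α = (8/7 + π^2)/(4 + π^2).


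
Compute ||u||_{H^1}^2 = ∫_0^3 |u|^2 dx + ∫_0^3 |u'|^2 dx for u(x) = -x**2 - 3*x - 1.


||u||_{H^1}^2 = 4161/10

The H^1 norm (squared) on an interval (0, L) is
  ||u||_{H^1}^2 = ∫_0^L u(x)^2 dx + ∫_0^L u'(x)^2 dx.
Compute u'(x) = -2*x - 3.
Then u(x)^2 = x**4 + 6*x**3 + 11*x**2 + 6*x + 1 and u'(x)^2 = 4*x**2 + 12*x + 9.
Integrate each monomial from 0 to 3 using ∫_0^3 c·x^n dx = c·3^(n+1)/(n+1):
  ∫_0^3 u(x)^2 dx = ∫_0^3 (x^4 + 6*x^3 + 11*x^2 + 6*x + 1) dx. Term by term:
    ∫_0^3 x^4 dx = 243/5;  ∫_0^3 6*x^3 dx = 243/2;  ∫_0^3 11*x^2 dx = 99;
    ∫_0^3 6*x dx = 27;  ∫_0^3 1 dx = 3.
  Sum: 243/5 + 243/2 + 99 + 27 + 3 = 2991/10.
  ∫_0^3 u'(x)^2 dx = ∫_0^3 (4*x^2 + 12*x + 9) dx. Term by term:
    ∫_0^3 4*x^2 dx = 36;  ∫_0^3 12*x dx = 54;  ∫_0^3 9 dx = 27.
  Sum: 36 + 54 + 27 = 117.
Adding: ||u||_{H^1}^2 = 2991/10 + 117 = 4161/10.


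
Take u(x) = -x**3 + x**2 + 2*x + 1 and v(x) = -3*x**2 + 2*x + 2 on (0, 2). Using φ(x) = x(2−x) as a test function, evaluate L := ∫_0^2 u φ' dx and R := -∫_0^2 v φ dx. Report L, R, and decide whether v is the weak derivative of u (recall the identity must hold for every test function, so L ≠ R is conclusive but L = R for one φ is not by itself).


LHS = -8/15, RHS = -8/15. Yes, v = u' weakly.

u(x) = -x**3 + x**2 + 2*x + 1, classical derivative u'(x) = -3*x**2 + 2*x + 2.
φ(x) = x(2−x), so φ'(x) = 2 - 2*x.
Note φ(0) = φ(2) = 0, so the boundary term u·φ vanishes.
LHS = ∫_0^2 u(x) φ'(x) dx = ∫_0^2 (2*x^4 - 4*x^3 - 2*x^2 + 2*x + 2) dx. Term by term:
  ∫_0^2 2*x^4 dx = 64/5;  ∫_0^2 -4*x^3 dx = -16;  ∫_0^2 -2*x^2 dx = -16/3;
  ∫_0^2 2*x dx = 4;  ∫_0^2 2 dx = 4.
Sum: 64/5 − 16 − 16/3 + 4 + 4 = -8/15.
So LHS = -8/15.
∫_0^2 v(x) φ(x) dx = ∫_0^2 (3*x^4 - 8*x^3 + 2*x^2 + 4*x) dx. Term by term:
  ∫_0^2 3*x^4 dx = 96/5;  ∫_0^2 -8*x^3 dx = -32;  ∫_0^2 2*x^2 dx = 16/3;
  ∫_0^2 4*x dx = 8.
Sum: 96/5 − 32 + 16/3 + 8 = 8/15.
So RHS = -∫_0^2 v(x) φ(x) dx = -8/15.
LHS = RHS, so the identity holds for this test φ.
Moreover u is smooth here and v(x) = u'(x) = -3*x**2 + 2*x + 2 pointwise, so the identity holds for every test function. Hence v is the weak derivative of u.


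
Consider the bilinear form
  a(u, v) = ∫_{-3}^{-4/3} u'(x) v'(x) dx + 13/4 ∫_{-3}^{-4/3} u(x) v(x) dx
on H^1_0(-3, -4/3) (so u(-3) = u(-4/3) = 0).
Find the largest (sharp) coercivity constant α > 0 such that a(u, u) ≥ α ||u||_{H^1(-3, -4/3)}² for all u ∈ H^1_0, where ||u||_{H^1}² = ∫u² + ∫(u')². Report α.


α = 1

Coercivity of a(·,·) on H^1_0(-3, -4/3) means a(u, u) ≥ α ||u||_{H^1}² for every u ∈ H^1_0.
The interval has length L = 5/3, and Poincaré/coercivity depend only on L. Here a(u, u) = ∫(u')² + (13/4)·∫u².
Here c = 13/4 ≥ 1, so a(u,u) = ∫(u')² + c∫u² ≥ ∫(u')² + ∫u² = ||u||_{H^1}², i.e. α = 1 works. No larger α is possible: a(u,u) ≥ α||u||_{H^1}² means (1−α)∫(u')² ≥ (α−c)∫u², and for the modes u_n = sin(nπ(x−x₀)/L) (x₀ the left endpoint) one has ∫u_n²/∫(u_n')² = (L/(nπ))² → 0, so a(u_n,u_n)/||u_n||_{H^1}² → 1. Hence the optimal constant is α = 1.
Therefore α = 1.


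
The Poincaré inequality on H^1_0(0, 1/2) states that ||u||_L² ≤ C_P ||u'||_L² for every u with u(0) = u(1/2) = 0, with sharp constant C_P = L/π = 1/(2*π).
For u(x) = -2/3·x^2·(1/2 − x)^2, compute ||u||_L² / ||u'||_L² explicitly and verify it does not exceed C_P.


||u||_L² / ||u'||_L² = sqrt(3)/12 < C_P = 1/(2*π).

u(x) = -2/3·x^2·(1/2 − x)^2, so u'(x) = x*(-8*x^2 + 6*x - 1)/3.
u(x) = -2/3·x^2·(1/2 − x)^2 vanishes at x = 0 and x = 1/2, so u ∈ H^1_0(0, 1/2). Differentiate via the product rule and integrate the resulting polynomials term by term.
  ∫_0^1/2 u² dx = ∫_0^1/2 (4*x^8/9 - 8*x^7/9 + 2*x^6/3 - 2*x^5/9 + x^4/36) dx. Term by term:
    ∫_0^1/2 4*x^8/9 dx = 1/10368;  ∫_0^1/2 -8*x^7/9 dx = -1/2304;  ∫_0^1/2 2*x^6/3 dx = 1/1344;
    ∫_0^1/2 -2*x^5/9 dx = -1/1728;  ∫_0^1/2 x^4/36 dx = 1/5760.
  Sum: 1/10368 − 1/2304 + 1/1344 − 1/1728 + 1/5760 = 1/725760.
  ∫_0^1/2 (u')² dx = ∫_0^1/2 (64*x^6/9 - 32*x^5/3 + 52*x^4/9 - 4*x^3/3 + x^2/9) dx. Term by term:
    ∫_0^1/2 64*x^6/9 dx = 1/126;  ∫_0^1/2 -32*x^5/3 dx = -1/36;  ∫_0^1/2 52*x^4/9 dx = 13/360;
    ∫_0^1/2 -4*x^3/3 dx = -1/48;  ∫_0^1/2 x^2/9 dx = 1/216.
  Sum: 1/126 − 1/36 + 13/360 − 1/48 + 1/216 = 1/15120.
∫_0^1/2 u² dx = 1/725760, so ||u||_L² = sqrt(35)/5040.
∫_0^1/2 (u')² dx = 1/15120, so ||u'||_L² = sqrt(105)/1260.
Ratio ||u||_L² / ||u'||_L² = sqrt(3)/12.
Sharp Poincaré constant on H^1_0(0, 1/2) is C_P = L/π = 1/(2*π), achieved by sin(2*π·x).
A polynomial bump cannot attain the sharp Poincaré constant (only the first sine eigenfunction does), so the ratio is strictly less than C_P, consistent with ||u||_L² ≤ C_P ||u'||_L².


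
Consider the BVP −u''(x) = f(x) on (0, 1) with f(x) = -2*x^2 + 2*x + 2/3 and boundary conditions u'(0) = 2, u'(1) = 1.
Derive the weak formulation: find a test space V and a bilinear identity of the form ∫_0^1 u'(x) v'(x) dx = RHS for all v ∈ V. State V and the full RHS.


V = H^1(0, 1) (v unrestricted at boundary; u is determined up to an additive constant); weak form: ∫_0^1 u'v' dx = ∫_0^1 (-2*x^2 + 2*x + 2/3) v dx + v(1) − 2·v(0) for all v ∈ V.

Multiply both sides by a test function v and integrate from 0 to 1:
  ∫_0^1 −u''(x) v(x) dx = ∫_0^1 f(x) v(x) dx.
Integrate the LHS by parts once:
  ∫_0^1 −u'' v dx = −[u'(x) v(x)]_0^1 + ∫_0^1 u'(x) v'(x) dx.
Thus ∫_0^1 u'(x) v'(x) dx = ∫_0^1 f(x) v(x) dx + [u'(x) v(x)]_0^1.
Choose V so that boundary terms are either known or forced to vanish.
u has inhomogeneous Neumann u'(0) = 2, u'(1) = 1. [u' v]_0^1 = (1)·v(1) − (2)·v(0) = v(1) − 2·v(0). Take V = H^1(0, 1); boundary term becomes part of RHS.
Weak formulation: find u (satisfying any essential BC) such that ∫_0^1 u'(x) v'(x) dx = ∫_0^1 f v dx + v(1) − 2·v(0) for all v ∈ V (Neumann data are natural BCs: they enter the RHS as boundary terms).
Substituting f(x) = -2*x^2 + 2*x + 2/3, the right-hand side is ∫_0^1 (-2*x^2 + 2*x + 2/3) v dx + v(1) − 2·v(0).
Compatibility check (pure Neumann): taking v ≡ 1 ∈ V gives 0 = ∫_0^1 f dx + (1) − (2), i.e. ∫_0^1 f dx must equal u'(0) − u'(1) = 1. Indeed ∫_0^1 (-2*x^2 + 2*x + 2/3) dx = 1, so the data are compatible. The solution is then unique only up to an additive constant (fix it e.g. by requiring ∫_0^1 u dx = 0).


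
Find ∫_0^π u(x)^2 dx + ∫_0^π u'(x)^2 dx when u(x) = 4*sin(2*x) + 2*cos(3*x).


||u||_{H^1(0,π)}^2 = -128 + 60*π

u'(x) = -6*sin(3*x) + 8*cos(2*x).
Expand u² and (u')² and integrate term by term on (0, π), using: for integers n ≥ 1, ∫_0^π sin²(nx) dx = ∫_0^π cos²(nx) dx = π/2; for n ≠ n', ∫_0^π sin(nx)sin(n'x) dx = ∫_0^π cos(nx)cos(n'x) dx = 0; and by product-to-sum, ∫_0^π sin(nx)cos(n'x) dx = ½∫_0^π [sin((n+n')x) + sin((n−n')x)] dx, which is 0 when n+n' is even and 2n/(n²−n'²) when n+n' is odd (it need not vanish on (0, π)).
  u² squared terms: (2)²·∫cos(3x)² dx = 4·π/2 = 2*π;  (4)²·∫sin(2x)² dx = 16·π/2 = 8*π.
  u² cross terms: 2·(2)·(4)·∫cos(3x)·sin(2x) dx = 16·(-4/5) = -64/5.
  So ∫_0^π u² dx = 2*π + 8*π − 64/5 = -64/5 + 10*π.
  (u')² squared terms: (-6)²·∫sin(3x)² dx = 36·π/2 = 18*π;  (8)²·∫cos(2x)² dx = 64·π/2 = 32*π.
  (u')² cross terms: 2·(-6)·(8)·∫sin(3x)·cos(2x) dx = -96·(6/5) = -576/5.
  So ∫_0^π (u')² dx = 18*π + 32*π − 576/5 = -576/5 + 50*π.
||u||_{H^1}^2 = (-64/5 + 10*π) + (-576/5 + 50*π) = -128 + 60*π.


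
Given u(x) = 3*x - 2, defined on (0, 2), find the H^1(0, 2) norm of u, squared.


||u||_{H^1}^2 = 26

The H^1 norm (squared) on an interval (0, L) is
  ||u||_{H^1}^2 = ∫_0^L u(x)^2 dx + ∫_0^L u'(x)^2 dx.
Compute u'(x) = 3.
Then u(x)^2 = 9*x**2 - 12*x + 4 and u'(x)^2 = 9.
Integrate each monomial from 0 to 2 using ∫_0^2 c·x^n dx = c·2^(n+1)/(n+1):
  ∫_0^2 u(x)^2 dx = ∫_0^2 (9*x^2 - 12*x + 4) dx. Term by term:
    ∫_0^2 9*x^2 dx = 24;  ∫_0^2 -12*x dx = -24;  ∫_0^2 4 dx = 8.
  Sum: 24 − 24 + 8 = 8.
  ∫_0^2 u'(x)^2 dx = ∫_0^2 (9) dx. Term by term:
    ∫_0^2 9 dx = 18.
Adding: ||u||_{H^1}^2 = 8 + 18 = 26.


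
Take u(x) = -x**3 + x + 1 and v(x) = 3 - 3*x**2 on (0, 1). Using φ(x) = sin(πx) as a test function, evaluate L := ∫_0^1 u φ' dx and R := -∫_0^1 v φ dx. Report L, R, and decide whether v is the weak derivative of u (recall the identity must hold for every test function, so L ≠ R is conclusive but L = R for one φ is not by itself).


LHS = (-12 + π^2)/π^3, RHS = -3/π - 12/π^3. No, v is not the weak derivative of u.

u(x) = -x**3 + x + 1, classical derivative u'(x) = 1 - 3*x**2.
φ(x) = sin(πx), so φ'(x) = π*cos(π*x).
Note φ(0) = φ(1) = 0, so the boundary term u·φ vanishes.
LHS = ∫_0^1 u(x) φ'(x) dx = ∫_0^1 (-π*x^3*cos(π*x) + π*x*cos(π*x) + π*cos(π*x)) dx. Term by term:
  ∫_0^1 π*cos(π*x) dx = 0;  ∫_0^1 π*x*cos(π*x) dx = -2/π;  ∫_0^1 -π*x^3*cos(π*x) dx = -12/π^3 + 3/π.
Sum: 0 − 2/π + -12/π^3 + 3/π = (-12 + π^2)/π^3.
So LHS = (-12 + π^2)/π^3.
∫_0^1 v(x) φ(x) dx = ∫_0^1 (-3*x^2*sin(π*x) + 3*sin(π*x)) dx. Term by term:
  ∫_0^1 3*sin(π*x) dx = 6/π;  ∫_0^1 -3*x^2*sin(π*x) dx = -3/π + 12/π^3.
Sum: 6/π + -3/π + 12/π^3 = 12/π^3 + 3/π.
So RHS = -∫_0^1 v(x) φ(x) dx = -3/π - 12/π^3.
LHS − RHS = 4/π ≠ 0, so the identity fails.
(For a valid weak derivative the identity must hold for EVERY test function, in particular this one. The failure shows v is NOT the weak derivative of u.)
Correct weak derivative would be u'(x) = 1 - 3*x**2.


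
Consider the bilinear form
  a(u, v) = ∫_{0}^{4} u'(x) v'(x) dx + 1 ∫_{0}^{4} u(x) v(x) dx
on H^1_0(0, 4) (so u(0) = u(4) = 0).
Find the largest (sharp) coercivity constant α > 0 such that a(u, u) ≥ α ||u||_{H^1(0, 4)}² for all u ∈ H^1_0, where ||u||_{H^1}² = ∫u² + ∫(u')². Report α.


α = 1

Coercivity of a(·,·) on H^1_0(0, 4) means a(u, u) ≥ α ||u||_{H^1}² for every u ∈ H^1_0.
The interval has length L = 4, and Poincaré/coercivity depend only on L. Here a(u, u) = ∫(u')² + (1)·∫u².
Here c = 1 ≥ 1, so a(u,u) = ∫(u')² + c∫u² ≥ ∫(u')² + ∫u² = ||u||_{H^1}², i.e. α = 1 works. No larger α is possible: a(u,u) ≥ α||u||_{H^1}² means (1−α)∫(u')² ≥ (α−c)∫u², and for the modes u_n = sin(nπ(x−x₀)/L) (x₀ the left endpoint) one has ∫u_n²/∫(u_n')² = (L/(nπ))² → 0, so a(u_n,u_n)/||u_n||_{H^1}² → 1. Hence the optimal constant is α = 1.
Therefore α = 1.


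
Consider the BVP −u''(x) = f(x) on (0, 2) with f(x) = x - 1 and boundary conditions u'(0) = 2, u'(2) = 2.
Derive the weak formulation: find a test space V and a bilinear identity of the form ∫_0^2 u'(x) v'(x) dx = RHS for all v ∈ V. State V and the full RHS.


V = H^1(0, 2) (v unrestricted at boundary; u is determined up to an additive constant); weak form: ∫_0^2 u'v' dx = ∫_0^2 (x - 1) v dx + 2·v(2) − 2·v(0) for all v ∈ V.

Multiply both sides by a test function v and integrate from 0 to 2:
  ∫_0^2 −u''(x) v(x) dx = ∫_0^2 f(x) v(x) dx.
Integrate the LHS by parts once:
  ∫_0^2 −u'' v dx = −[u'(x) v(x)]_0^2 + ∫_0^2 u'(x) v'(x) dx.
Thus ∫_0^2 u'(x) v'(x) dx = ∫_0^2 f(x) v(x) dx + [u'(x) v(x)]_0^2.
Choose V so that boundary terms are either known or forced to vanish.
u has inhomogeneous Neumann u'(0) = 2, u'(2) = 2. [u' v]_0^2 = (2)·v(2) − (2)·v(0) = 2·v(2) − 2·v(0). Take V = H^1(0, 2); boundary term becomes part of RHS.
Weak formulation: find u (satisfying any essential BC) such that ∫_0^2 u'(x) v'(x) dx = ∫_0^2 f v dx + 2·v(2) − 2·v(0) for all v ∈ V (Neumann data are natural BCs: they enter the RHS as boundary terms).
Substituting f(x) = x - 1, the right-hand side is ∫_0^2 (x - 1) v dx + 2·v(2) − 2·v(0).
Compatibility check (pure Neumann): taking v ≡ 1 ∈ V gives 0 = ∫_0^2 f dx + (2) − (2), i.e. ∫_0^2 f dx must equal u'(0) − u'(2) = 0. Indeed ∫_0^2 (x - 1) dx = 0, so the data are compatible. The solution is then unique only up to an additive constant (fix it e.g. by requiring ∫_0^2 u dx = 0).


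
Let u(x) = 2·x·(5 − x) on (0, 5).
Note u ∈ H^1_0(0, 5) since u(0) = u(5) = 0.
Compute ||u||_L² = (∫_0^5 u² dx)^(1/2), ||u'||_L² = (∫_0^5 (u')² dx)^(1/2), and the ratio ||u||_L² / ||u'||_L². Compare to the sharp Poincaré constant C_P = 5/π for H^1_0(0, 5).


||u||_L² / ||u'||_L² = sqrt(10)/2 < C_P = 5/π.

u(x) = 2·x·(5 − x), so u'(x) = 10 - 4*x.
u(x) = 2·x·(5 − x) vanishes at x = 0 and x = 5, so u ∈ H^1_0(0, 5). Differentiate via the product rule and integrate the resulting polynomials term by term.
  ∫_0^5 u² dx = ∫_0^5 (4*x^4 - 40*x^3 + 100*x^2) dx. Term by term:
    ∫_0^5 4*x^4 dx = 2500;  ∫_0^5 -40*x^3 dx = -6250;  ∫_0^5 100*x^2 dx = 12500/3.
  Sum: 2500 − 6250 + 12500/3 = 1250/3.
  ∫_0^5 (u')² dx = ∫_0^5 (16*x^2 - 80*x + 100) dx. Term by term:
    ∫_0^5 16*x^2 dx = 2000/3;  ∫_0^5 -80*x dx = -1000;  ∫_0^5 100 dx = 500.
  Sum: 2000/3 − 1000 + 500 = 500/3.
∫_0^5 u² dx = 1250/3, so ||u||_L² = 25*sqrt(6)/3.
∫_0^5 (u')² dx = 500/3, so ||u'||_L² = 10*sqrt(15)/3.
Ratio ||u||_L² / ||u'||_L² = sqrt(10)/2.
Sharp Poincaré constant on H^1_0(0, 5) is C_P = L/π = 5/π, achieved by sin(π/5·x).
A polynomial bump cannot attain the sharp Poincaré constant (only the first sine eigenfunction does), so the ratio is strictly less than C_P, consistent with ||u||_L² ≤ C_P ||u'||_L².


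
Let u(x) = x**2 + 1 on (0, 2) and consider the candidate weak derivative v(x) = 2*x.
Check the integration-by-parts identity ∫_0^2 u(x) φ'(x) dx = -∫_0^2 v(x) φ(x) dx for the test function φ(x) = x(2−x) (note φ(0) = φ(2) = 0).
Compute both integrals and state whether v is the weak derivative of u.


LHS = -8/3, RHS = -8/3. Yes, v = u' weakly.

u(x) = x**2 + 1, classical derivative u'(x) = 2*x.
φ(x) = x(2−x), so φ'(x) = 2 - 2*x.
Note φ(0) = φ(2) = 0, so the boundary term u·φ vanishes.
LHS = ∫_0^2 u(x) φ'(x) dx = ∫_0^2 (-2*x^3 + 2*x^2 - 2*x + 2) dx. Term by term:
  ∫_0^2 -2*x^3 dx = -8;  ∫_0^2 2*x^2 dx = 16/3;  ∫_0^2 -2*x dx = -4;
  ∫_0^2 2 dx = 4.
Sum: -8 + 16/3 − 4 + 4 = -8/3.
So LHS = -8/3.
∫_0^2 v(x) φ(x) dx = ∫_0^2 (-2*x^3 + 4*x^2) dx. Term by term:
  ∫_0^2 -2*x^3 dx = -8;  ∫_0^2 4*x^2 dx = 32/3.
Sum: -8 + 32/3 = 8/3.
So RHS = -∫_0^2 v(x) φ(x) dx = -8/3.
LHS = RHS, so the identity holds for this test φ.
Moreover u is smooth here and v(x) = u'(x) = 2*x pointwise, so the identity holds for every test function. Hence v is the weak derivative of u.


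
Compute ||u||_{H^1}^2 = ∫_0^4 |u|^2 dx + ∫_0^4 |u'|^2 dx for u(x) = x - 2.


||u||_{H^1}^2 = 28/3

The H^1 norm (squared) on an interval (0, L) is
  ||u||_{H^1}^2 = ∫_0^L u(x)^2 dx + ∫_0^L u'(x)^2 dx.
Compute u'(x) = 1.
Then u(x)^2 = x**2 - 4*x + 4 and u'(x)^2 = 1.
Integrate each monomial from 0 to 4 using ∫_0^4 c·x^n dx = c·4^(n+1)/(n+1):
  ∫_0^4 u(x)^2 dx = ∫_0^4 (x^2 - 4*x + 4) dx. Term by term:
    ∫_0^4 x^2 dx = 64/3;  ∫_0^4 -4*x dx = -32;  ∫_0^4 4 dx = 16.
  Sum: 64/3 − 32 + 16 = 16/3.
  ∫_0^4 u'(x)^2 dx = ∫_0^4 (1) dx. Term by term:
    ∫_0^4 1 dx = 4.
Adding: ||u||_{H^1}^2 = 16/3 + 4 = 28/3.


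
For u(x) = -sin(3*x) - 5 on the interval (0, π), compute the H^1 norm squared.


||u||_{H^1(0,π)}^2 = 20/3 + 30*π

u'(x) = -3*cos(3*x).
Expand u² and (u')² and integrate term by term on (0, π), using: for integers n ≥ 1, ∫_0^π sin²(nx) dx = ∫_0^π cos²(nx) dx = π/2; for n ≠ n', ∫_0^π sin(nx)sin(n'x) dx = ∫_0^π cos(nx)cos(n'x) dx = 0; and by product-to-sum, ∫_0^π sin(nx)cos(n'x) dx = ½∫_0^π [sin((n+n')x) + sin((n−n')x)] dx, which is 0 when n+n' is even and 2n/(n²−n'²) when n+n' is odd (it need not vanish on (0, π)). For the constant mode: ∫_0^π 1 dx = π, ∫_0^π cos(nx) dx = 0, ∫_0^π sin(nx) dx = (1−(−1)^n)/n.
  u² squared terms: (-5)²·∫1 dx = 25·π = 25*π;  (-1)²·∫sin(3x)² dx = 1·π/2 = π/2.
  u² cross terms: 2·(-5)·(-1)·∫1·sin(3x) dx = 10·(2/3) = 20/3.
  So ∫_0^π u² dx = 25*π + π/2 + 20/3 = 20/3 + 51*π/2.
  (u')² squared terms: (-3)²·∫cos(3x)² dx = 9·π/2 = 9*π/2.
  So ∫_0^π (u')² dx = 9*π/2.
||u||_{H^1}^2 = (20/3 + 51*π/2) + (9*π/2) = 20/3 + 30*π.


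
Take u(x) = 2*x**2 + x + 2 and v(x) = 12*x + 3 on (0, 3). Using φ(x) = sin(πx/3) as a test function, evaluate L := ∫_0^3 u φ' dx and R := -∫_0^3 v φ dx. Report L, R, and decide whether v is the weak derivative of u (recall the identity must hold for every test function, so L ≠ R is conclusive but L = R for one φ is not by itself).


LHS = -42/π, RHS = -126/π. No, v is not the weak derivative of u.

u(x) = 2*x**2 + x + 2, classical derivative u'(x) = 4*x + 1.
φ(x) = sin(πx/3), so φ'(x) = π*cos(π*x/3)/3.
Note φ(0) = φ(3) = 0, so the boundary term u·φ vanishes.
LHS = ∫_0^3 u(x) φ'(x) dx = ∫_0^3 (2*π*x^2*cos(π*x/3)/3 + π*x*cos(π*x/3)/3 + 2*π*cos(π*x/3)/3) dx. Term by term:
  ∫_0^3 2*π*cos(π*x/3)/3 dx = 0;  ∫_0^3 π*x*cos(π*x/3)/3 dx = -6/π;  ∫_0^3 2*π*x^2*cos(π*x/3)/3 dx = -36/π.
Sum: 0 − 6/π − 36/π = -42/π.
So LHS = -42/π.
∫_0^3 v(x) φ(x) dx = ∫_0^3 (12*x*sin(π*x/3) + 3*sin(π*x/3)) dx. Term by term:
  ∫_0^3 3*sin(π*x/3) dx = 18/π;  ∫_0^3 12*x*sin(π*x/3) dx = 108/π.
Sum: 18/π + 108/π = 126/π.
So RHS = -∫_0^3 v(x) φ(x) dx = -126/π.
LHS − RHS = 84/π ≠ 0, so the identity fails.
(For a valid weak derivative the identity must hold for EVERY test function, in particular this one. The failure shows v is NOT the weak derivative of u.)
Correct weak derivative would be u'(x) = 4*x + 1.


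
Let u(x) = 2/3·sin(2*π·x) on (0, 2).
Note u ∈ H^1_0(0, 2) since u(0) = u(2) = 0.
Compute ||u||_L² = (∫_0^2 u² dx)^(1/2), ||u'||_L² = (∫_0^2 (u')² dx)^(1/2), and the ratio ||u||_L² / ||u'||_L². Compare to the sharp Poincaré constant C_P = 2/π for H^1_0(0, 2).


||u||_L² / ||u'||_L² = 1/(2*π) < C_P = 2/π.

u(x) = 2/3·sin(2*π·x), so u'(x) = 4*π*cos(2*π*x)/3.
Writing u(x) = A·sin(kπx/L) with A = 2/3 and k = 4, use ∫_0^L sin²(kπx/L) dx = L/2 and ∫_0^L cos²(kπx/L) dx = L/2.
u² = 4/9·sin²(2*π·x) and (u')² = 16*π^2/9·cos²(2*π·x), and each of sin², cos² integrates to L/2 = 1 over (0, 2).
∫_0^2 u² dx = 4/9, so ||u||_L² = 2/3.
∫_0^2 (u')² dx = 16*π^2/9, so ||u'||_L² = 4*π/3.
Ratio ||u||_L² / ||u'||_L² = 1/(2*π).
Sharp Poincaré constant on H^1_0(0, 2) is C_P = L/π = 2/π, achieved by sin(π/2·x).
This is the k = 4 harmonic; the ratio L/(kπ) is strictly less than C_P = L/π, consistent with the sharp inequality ||u||_L² ≤ C_P ||u'||_L².


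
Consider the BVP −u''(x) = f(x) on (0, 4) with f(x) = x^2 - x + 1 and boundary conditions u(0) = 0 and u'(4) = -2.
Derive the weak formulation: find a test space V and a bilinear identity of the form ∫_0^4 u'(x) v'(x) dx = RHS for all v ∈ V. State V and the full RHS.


V = {v ∈ H^1(0, 4) : v(0) = 0} (test functions vanish at x = 0 where u is specified); weak form: ∫_0^4 u'v' dx = ∫_0^4 (x^2 - x + 1) v dx − 2·v(4) for all v ∈ V.

Multiply both sides by a test function v and integrate from 0 to 4:
  ∫_0^4 −u''(x) v(x) dx = ∫_0^4 f(x) v(x) dx.
Integrate the LHS by parts once:
  ∫_0^4 −u'' v dx = −[u'(x) v(x)]_0^4 + ∫_0^4 u'(x) v'(x) dx.
Thus ∫_0^4 u'(x) v'(x) dx = ∫_0^4 f(x) v(x) dx + [u'(x) v(x)]_0^4.
Choose V so that boundary terms are either known or forced to vanish.
Mixed BC: u(0) = 0 (Dirichlet) and u'(4) = -2 (Neumann). Define V = {v ∈ H^1(0, 4) : v(0) = 0}. Then [u' v]_0^4 = u'(4)·v(4) − u'(0)·0 = − 2·v(4).
Weak formulation: find u (satisfying any essential BC) such that ∫_0^4 u'(x) v'(x) dx = ∫_0^4 f v dx − 2·v(4) for all v ∈ V (Dirichlet at 0 absorbed into V; Neumann datum at x = 4 contributes the boundary term).
Substituting f(x) = x^2 - x + 1, the right-hand side is ∫_0^4 (x^2 - x + 1) v dx − 2·v(4).


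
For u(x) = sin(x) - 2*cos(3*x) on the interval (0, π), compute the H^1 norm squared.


||u||_{H^1(0,π)}^2 = 21*π

u'(x) = 6*sin(3*x) + cos(x).
Expand u² and (u')² and integrate term by term on (0, π), using: for integers n ≥ 1, ∫_0^π sin²(nx) dx = ∫_0^π cos²(nx) dx = π/2; for n ≠ n', ∫_0^π sin(nx)sin(n'x) dx = ∫_0^π cos(nx)cos(n'x) dx = 0; and by product-to-sum, ∫_0^π sin(nx)cos(n'x) dx = ½∫_0^π [sin((n+n')x) + sin((n−n')x)] dx, which is 0 when n+n' is even and 2n/(n²−n'²) when n+n' is odd (it need not vanish on (0, π)).
  u² squared terms: (-2)²·∫cos(3x)² dx = 4·π/2 = 2*π;  (1)²·∫sin(x)² dx = 1·π/2 = π/2.
  u² cross terms: 2·(-2)·(1)·∫cos(3x)·sin(x) dx = -4·(0) = 0.
  So ∫_0^π u² dx = 2*π + π/2 + 0 = 5*π/2.
  (u')² squared terms: (6)²·∫sin(3x)² dx = 36·π/2 = 18*π;  (1)²·∫cos(x)² dx = 1·π/2 = π/2.
  (u')² cross terms: 2·(6)·(1)·∫sin(3x)·cos(x) dx = 12·(0) = 0.
  So ∫_0^π (u')² dx = 18*π + π/2 + 0 = 37*π/2.
||u||_{H^1}^2 = (5*π/2) + (37*π/2) = 21*π.


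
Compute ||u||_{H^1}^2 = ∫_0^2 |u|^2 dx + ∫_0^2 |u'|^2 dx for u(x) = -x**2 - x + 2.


||u||_{H^1}^2 = 406/15

The H^1 norm (squared) on an interval (0, L) is
  ||u||_{H^1}^2 = ∫_0^L u(x)^2 dx + ∫_0^L u'(x)^2 dx.
Compute u'(x) = -2*x - 1.
Then u(x)^2 = x**4 + 2*x**3 - 3*x**2 - 4*x + 4 and u'(x)^2 = 4*x**2 + 4*x + 1.
Integrate each monomial from 0 to 2 using ∫_0^2 c·x^n dx = c·2^(n+1)/(n+1):
  ∫_0^2 u(x)^2 dx = ∫_0^2 (x^4 + 2*x^3 - 3*x^2 - 4*x + 4) dx. Term by term:
    ∫_0^2 x^4 dx = 32/5;  ∫_0^2 2*x^3 dx = 8;  ∫_0^2 -3*x^2 dx = -8;
    ∫_0^2 -4*x dx = -8;  ∫_0^2 4 dx = 8.
  Sum: 32/5 + 8 − 8 − 8 + 8 = 32/5.
  ∫_0^2 u'(x)^2 dx = ∫_0^2 (4*x^2 + 4*x + 1) dx. Term by term:
    ∫_0^2 4*x^2 dx = 32/3;  ∫_0^2 4*x dx = 8;  ∫_0^2 1 dx = 2.
  Sum: 32/3 + 8 + 2 = 62/3.
Adding: ||u||_{H^1}^2 = 32/5 + 62/3 = 406/15.


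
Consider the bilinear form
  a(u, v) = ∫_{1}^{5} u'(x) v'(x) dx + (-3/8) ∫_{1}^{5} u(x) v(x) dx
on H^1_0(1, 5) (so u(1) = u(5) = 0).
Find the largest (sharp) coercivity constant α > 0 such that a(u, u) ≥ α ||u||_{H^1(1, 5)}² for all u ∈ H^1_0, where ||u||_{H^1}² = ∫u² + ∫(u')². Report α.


α = (-6 + π^2)/(π^2 + 16)

Coercivity of a(·,·) on H^1_0(1, 5) means a(u, u) ≥ α ||u||_{H^1}² for every u ∈ H^1_0.
The interval has length L = 4, and Poincaré/coercivity depend only on L. Here a(u, u) = ∫(u')² + (-3/8)·∫u².
Here c = -3/8 < 0 with |c| < (π/L)² = π^2/16, so coercivity still holds. The condition a(u,u) ≥ α||u||_{H^1}² reads (1−α)∫(u')² ≥ (α−c)∫u². Any admissible α is ≤ 1 (rapidly oscillating u have ∫u²/∫(u')² → 0), and α = 1 would force 0 ≥ (1−c)∫u², impossible since c < 1; so 1−α > 0. By the sharp Poincaré inequality on H^1_0 of an interval of length L, ∫(u')² ≥ (π/L)²∫u² with equality for the first sine mode sin(π(x−x₀)/L) (x₀ the left endpoint), so the inequality holds for all u iff (1−α)(π/L)² ≥ α − c, i.e. α ≤ ((π/L)² + c)/((π/L)² + 1) = (1 + c(L/π)²)/(1 + (L/π)²). (Direct route, valid since c ≤ 0: Poincaré gives c∫u² ≥ c(L/π)²∫(u')², so a(u,u) ≥ (1 + c(L/π)²)∫(u')², while ||u||_{H^1}² ≤ (1 + (L/π)²)∫(u')²; dividing yields the same α.) With (π/L)² = π^2/16 and c = -3/8, the largest admissible constant is α = ((π/L)² + c)/((π/L)² + 1).
Simplifying, α = (-6 + π^2)/(π^2 + 16).


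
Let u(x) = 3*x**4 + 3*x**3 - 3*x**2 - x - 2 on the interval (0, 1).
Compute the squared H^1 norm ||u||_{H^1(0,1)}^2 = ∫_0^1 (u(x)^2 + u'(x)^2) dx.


||u||_{H^1}^2 = 12167/420

The H^1 norm (squared) on an interval (0, L) is
  ||u||_{H^1}^2 = ∫_0^L u(x)^2 dx + ∫_0^L u'(x)^2 dx.
Compute u'(x) = 12*x**3 + 9*x**2 - 6*x - 1.
Then u(x)^2 = 9*x**8 + 18*x**7 - 9*x**6 - 24*x**5 - 9*x**4 - 6*x**3 + 13*x**2 + 4*x + 4 and u'(x)^2 = 144*x**6 + 216*x**5 - 63*x**4 - 132*x**3 + 18*x**2 + 12*x + 1.
Integrate each monomial from 0 to 1 using ∫_0^1 c·x^n dx = c·1^(n+1)/(n+1):
  ∫_0^1 u(x)^2 dx = ∫_0^1 (9*x^8 + 18*x^7 - 9*x^6 - 24*x^5 - 9*x^4 - 6*x^3 + 13*x^2 + 4*x + 4) dx. Term by term:
    ∫_0^1 9*x^8 dx = 1;  ∫_0^1 18*x^7 dx = 9/4;  ∫_0^1 -9*x^6 dx = -9/7;
    ∫_0^1 -24*x^5 dx = -4;  ∫_0^1 -9*x^4 dx = -9/5;  ∫_0^1 -6*x^3 dx = -3/2;
    ∫_0^1 13*x^2 dx = 13/3;  ∫_0^1 4*x dx = 2;  ∫_0^1 4 dx = 4.
  Sum: 1 + 9/4 − 9/7 − 4 − 9/5 − 3/2 + 13/3 + 2 + 4 = 2099/420.
  ∫_0^1 u'(x)^2 dx = ∫_0^1 (144*x^6 + 216*x^5 - 63*x^4 - 132*x^3 + 18*x^2 + 12*x + 1) dx. Term by term:
    ∫_0^1 144*x^6 dx = 144/7;  ∫_0^1 216*x^5 dx = 36;  ∫_0^1 -63*x^4 dx = -63/5;
    ∫_0^1 -132*x^3 dx = -33;  ∫_0^1 18*x^2 dx = 6;  ∫_0^1 12*x dx = 6;
    ∫_0^1 1 dx = 1.
  Sum: 144/7 + 36 − 63/5 − 33 + 6 + 6 + 1 = 839/35.
Adding: ||u||_{H^1}^2 = 2099/420 + 839/35 = 12167/420.
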